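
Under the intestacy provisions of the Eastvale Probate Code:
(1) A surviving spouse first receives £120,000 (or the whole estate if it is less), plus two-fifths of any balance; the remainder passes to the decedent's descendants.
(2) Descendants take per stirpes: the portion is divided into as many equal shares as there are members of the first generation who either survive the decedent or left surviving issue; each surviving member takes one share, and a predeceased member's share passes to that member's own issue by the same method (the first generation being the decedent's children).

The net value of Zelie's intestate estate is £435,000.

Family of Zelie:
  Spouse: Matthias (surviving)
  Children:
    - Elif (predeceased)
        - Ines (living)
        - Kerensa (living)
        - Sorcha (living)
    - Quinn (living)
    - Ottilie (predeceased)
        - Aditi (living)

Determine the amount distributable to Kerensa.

Kerensa receives £21,000.

Matthias first takes £120,000, leaving a balance of £315,000. Matthias then takes two-fifths of the balance (£126,000), for a total of £246,000. The remaining £189,000 passes to the descendants.
The descendants' portion (£189,000) is divided into 3 shares of £63,000: Quinn takes £63,000; Elif's £63,000 share passes to Elif's issue; Ottilie's £63,000 share passes to Ottilie's issue.
Elif's share (£63,000) is divided into 3 shares of £21,000: Ines, Kerensa, and Sorcha each take £21,000.
Ottilie's share (£63,000) passes entirely to Aditi.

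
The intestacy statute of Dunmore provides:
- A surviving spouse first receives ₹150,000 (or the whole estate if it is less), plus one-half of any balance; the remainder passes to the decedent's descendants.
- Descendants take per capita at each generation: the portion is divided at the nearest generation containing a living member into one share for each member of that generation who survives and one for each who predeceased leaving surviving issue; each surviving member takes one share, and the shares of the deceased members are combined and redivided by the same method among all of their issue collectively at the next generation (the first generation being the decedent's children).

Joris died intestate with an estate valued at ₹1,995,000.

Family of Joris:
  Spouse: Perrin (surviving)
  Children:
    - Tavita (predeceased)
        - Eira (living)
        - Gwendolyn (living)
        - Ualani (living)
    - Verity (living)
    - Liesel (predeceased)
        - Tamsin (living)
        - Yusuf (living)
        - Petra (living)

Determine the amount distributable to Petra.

Petra receives ₹102,500.

Perrin first takes ₹150,000, leaving a balance of ₹1,845,000. Perrin then takes one-half of the balance (₹922,500), for a total of ₹1,072,500. The remaining ₹922,500 passes to the descendants.
The descendants' portion (₹922,500) is divided at the children's generation into 3 shares of ₹307,500. Verity takes ₹307,500. The 2 shares of the deceased (Tavita and Liesel) are combined into a pool of ₹615,000.
That pool (₹615,000) is divided at the grandchildren's generation equally among Eira, Gwendolyn, Ualani, Tamsin, Yusuf, and Petra: ₹102,500 each.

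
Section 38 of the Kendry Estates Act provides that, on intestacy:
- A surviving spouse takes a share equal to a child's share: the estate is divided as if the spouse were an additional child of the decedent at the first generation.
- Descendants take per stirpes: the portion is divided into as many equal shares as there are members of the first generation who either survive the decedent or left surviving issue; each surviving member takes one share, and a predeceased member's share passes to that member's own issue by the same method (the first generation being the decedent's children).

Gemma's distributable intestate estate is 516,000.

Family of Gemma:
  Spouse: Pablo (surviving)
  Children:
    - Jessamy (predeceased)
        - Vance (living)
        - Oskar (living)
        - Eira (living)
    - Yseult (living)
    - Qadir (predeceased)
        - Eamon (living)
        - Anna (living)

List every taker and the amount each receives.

The spouse counts as an additional share at the children's level, so there are 4 primary shares of 129,000. Pablo takes one such share (129,000).
The children's combined portion (387,000) is divided into 3 shares of 129,000: Yseult takes 129,000; Jessamy's 129,000 share passes to Jessamy's issue; Qadir's 129,000 share passes to Qadir's issue.
Jessamy's share (129,000) is divided into 3 shares of 43,000: Vance, Oskar, and Eira each take 43,000.
Qadir's share (129,000) is divided into 2 shares of 64,500: Eamon and Anna each take 64,500.

Pablo: 129,000; Vance: 43,000; Oskar: 43,000; Eira: 43,000; Yseult: 129,000; Eamon: 64,500; Anna: 64,500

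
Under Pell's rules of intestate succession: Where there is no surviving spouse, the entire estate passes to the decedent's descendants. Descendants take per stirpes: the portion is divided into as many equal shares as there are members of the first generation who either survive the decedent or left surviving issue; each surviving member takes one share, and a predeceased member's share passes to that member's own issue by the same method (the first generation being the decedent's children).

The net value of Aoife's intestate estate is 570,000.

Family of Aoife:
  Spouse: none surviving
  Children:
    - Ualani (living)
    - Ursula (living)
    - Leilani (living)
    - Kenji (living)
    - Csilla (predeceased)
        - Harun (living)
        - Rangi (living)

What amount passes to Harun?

The entire 570,000 passes to the descendants.
That amount (570,000) is divided into 5 shares of 114,000: Ualani, Ursula, Leilani, and Kenji each take 114,000; Csilla's 114,000 share passes to Csilla's issue.
Csilla's share (114,000) is divided into 2 shares of 57,000: Harun and Rangi each take 57,000.

Harun receives 57,000.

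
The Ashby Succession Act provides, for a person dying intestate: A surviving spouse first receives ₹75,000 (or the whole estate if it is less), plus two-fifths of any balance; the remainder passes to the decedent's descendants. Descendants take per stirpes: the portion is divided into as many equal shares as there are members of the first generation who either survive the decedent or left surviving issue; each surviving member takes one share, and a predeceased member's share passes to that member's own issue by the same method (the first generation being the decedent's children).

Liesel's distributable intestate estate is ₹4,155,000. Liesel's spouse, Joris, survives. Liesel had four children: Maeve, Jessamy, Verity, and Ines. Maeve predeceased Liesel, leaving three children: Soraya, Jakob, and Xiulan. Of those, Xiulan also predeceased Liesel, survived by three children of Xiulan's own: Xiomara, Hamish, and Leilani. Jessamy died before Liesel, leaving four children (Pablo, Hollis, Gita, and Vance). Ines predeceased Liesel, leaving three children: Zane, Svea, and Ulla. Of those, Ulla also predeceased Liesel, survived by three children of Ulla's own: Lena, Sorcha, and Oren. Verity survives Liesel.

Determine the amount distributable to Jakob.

Jakob receives ₹204,000.

Joris first takes ₹75,000, leaving a balance of ₹4,080,000. Joris then takes two-fifths of the balance (₹1,632,000), for a total of ₹1,707,000. The remaining ₹2,448,000 passes to the descendants.
The descendants' portion (₹2,448,000) is divided into 4 shares of ₹612,000: Verity takes ₹612,000; Maeve's ₹612,000 share passes to Maeve's issue; Jessamy's ₹612,000 share passes to Jessamy's issue; Ines's ₹612,000 share passes to Ines's issue.
Maeve's share (₹612,000) is divided into 3 shares of ₹204,000: Soraya and Jakob each take ₹204,000; Xiulan's ₹204,000 share passes to Xiulan's issue.
Xiulan's share (₹204,000) is divided into 3 shares of ₹68,000: Xiomara, Hamish, and Leilani each take ₹68,000.
Jessamy's share (₹612,000) is divided into 4 shares of ₹153,000: Pablo, Hollis, Gita, and Vance each take ₹153,000.
Ines's share (₹612,000) is divided into 3 shares of ₹204,000: Zane and Svea each take ₹204,000; Ulla's ₹204,000 share passes to Ulla's issue.
Ulla's share (₹204,000) is divided into 3 shares of ₹68,000: Lena, Sorcha, and Oren each take ₹68,000.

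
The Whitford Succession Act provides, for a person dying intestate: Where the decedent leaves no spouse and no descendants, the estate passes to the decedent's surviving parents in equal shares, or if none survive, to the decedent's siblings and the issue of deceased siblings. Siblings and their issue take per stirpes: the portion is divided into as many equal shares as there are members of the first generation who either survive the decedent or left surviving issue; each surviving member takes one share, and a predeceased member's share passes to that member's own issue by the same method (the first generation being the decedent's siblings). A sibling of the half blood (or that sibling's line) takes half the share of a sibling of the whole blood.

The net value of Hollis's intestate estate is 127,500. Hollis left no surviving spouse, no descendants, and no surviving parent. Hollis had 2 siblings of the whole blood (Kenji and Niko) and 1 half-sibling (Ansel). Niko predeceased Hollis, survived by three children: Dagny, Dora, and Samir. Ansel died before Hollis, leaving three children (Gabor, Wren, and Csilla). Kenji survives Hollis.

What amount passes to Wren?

The entire 127,500 passes to the siblings and their issue.
Counting each half-blood sibling's line as half a unit, there are 5/2 units in 127,500, so one unit is 51,000. Whole-blood lines (Kenji and Niko) take 51,000 each; half-blood lines (Ansel) take 25,500 each.
Niko's share (51,000) is divided into 3 shares of 17,000: Dagny, Dora, and Samir each take 17,000.
Ansel's share (25,500) is divided into 3 shares of 8,500: Gabor, Wren, and Csilla each take 8,500.

Wren receives 8,500.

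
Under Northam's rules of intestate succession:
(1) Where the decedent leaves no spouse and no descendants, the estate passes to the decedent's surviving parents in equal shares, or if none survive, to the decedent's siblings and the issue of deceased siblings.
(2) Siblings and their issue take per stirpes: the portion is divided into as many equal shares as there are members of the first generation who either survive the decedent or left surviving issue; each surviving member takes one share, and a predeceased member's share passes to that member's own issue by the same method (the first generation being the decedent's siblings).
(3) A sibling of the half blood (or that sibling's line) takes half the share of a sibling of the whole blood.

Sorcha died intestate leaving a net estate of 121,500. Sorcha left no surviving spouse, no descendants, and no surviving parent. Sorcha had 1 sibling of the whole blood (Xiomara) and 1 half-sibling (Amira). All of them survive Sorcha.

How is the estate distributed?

The entire 121,500 passes to the siblings and their issue.
Counting each half-blood sibling's line as half a unit, there are 3/2 units in 121,500, so one unit is 81,000. Whole-blood lines (Xiomara) take 81,000 each; half-blood lines (Amira) take 40,500 each.

Amira: 40,500; Xiomara: 81,000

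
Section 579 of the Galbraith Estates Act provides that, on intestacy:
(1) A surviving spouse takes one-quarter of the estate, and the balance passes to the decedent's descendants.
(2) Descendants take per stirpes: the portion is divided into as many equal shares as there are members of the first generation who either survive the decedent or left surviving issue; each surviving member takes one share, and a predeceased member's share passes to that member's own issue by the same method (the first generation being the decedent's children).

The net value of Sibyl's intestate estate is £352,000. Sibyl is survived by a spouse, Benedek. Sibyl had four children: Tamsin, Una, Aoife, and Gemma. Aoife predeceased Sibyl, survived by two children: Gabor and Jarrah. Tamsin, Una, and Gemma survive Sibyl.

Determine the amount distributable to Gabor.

Benedek takes one-quarter of £352,000 = £88,000. The remaining £264,000 passes to the descendants.
The descendants' portion (£264,000) is divided into 4 shares of £66,000: Tamsin, Una, and Gemma each take £66,000; Aoife's £66,000 share passes to Aoife's issue.
Aoife's share (£66,000) is divided into 2 shares of £33,000: Gabor and Jarrah each take £33,000.

Gabor receives £33,000.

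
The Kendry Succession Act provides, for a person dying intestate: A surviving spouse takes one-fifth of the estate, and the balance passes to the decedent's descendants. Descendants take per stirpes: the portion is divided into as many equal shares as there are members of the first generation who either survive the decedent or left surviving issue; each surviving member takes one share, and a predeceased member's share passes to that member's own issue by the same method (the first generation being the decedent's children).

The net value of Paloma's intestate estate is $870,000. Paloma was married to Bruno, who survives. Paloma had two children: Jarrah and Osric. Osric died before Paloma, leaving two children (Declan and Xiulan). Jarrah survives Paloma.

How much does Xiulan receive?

Xiulan receives $174,000.

Bruno takes one-fifth of $870,000 = $174,000. The remaining $696,000 passes to the descendants.
The descendants' portion ($696,000) is divided into 2 shares of $348,000: Jarrah takes $348,000; Osric's $348,000 share passes to Osric's issue.
Osric's share ($348,000) is divided into 2 shares of $174,000: Declan and Xiulan each take $174,000.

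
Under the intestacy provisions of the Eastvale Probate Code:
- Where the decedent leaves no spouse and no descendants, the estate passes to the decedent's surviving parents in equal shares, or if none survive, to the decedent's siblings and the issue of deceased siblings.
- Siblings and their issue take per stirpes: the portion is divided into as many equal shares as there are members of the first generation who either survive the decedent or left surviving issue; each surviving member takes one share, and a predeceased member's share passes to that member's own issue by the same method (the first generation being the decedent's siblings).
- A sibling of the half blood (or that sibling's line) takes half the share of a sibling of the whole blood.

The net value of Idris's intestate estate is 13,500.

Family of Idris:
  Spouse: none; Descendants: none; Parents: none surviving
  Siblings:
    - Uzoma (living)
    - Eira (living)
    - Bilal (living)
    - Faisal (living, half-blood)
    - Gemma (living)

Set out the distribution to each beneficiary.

Uzoma: 3,000; Eira: 3,000; Bilal: 3,000; Faisal: 1,500; Gemma: 3,000

The entire 13,500 passes to the siblings and their issue.
Counting each half-blood sibling's line as half a unit, there are 9/2 units in 13,500, so one unit is 3,000. Whole-blood lines (Uzoma, Eira, Bilal, and Gemma) take 3,000 each; half-blood lines (Faisal) take 1,500 each.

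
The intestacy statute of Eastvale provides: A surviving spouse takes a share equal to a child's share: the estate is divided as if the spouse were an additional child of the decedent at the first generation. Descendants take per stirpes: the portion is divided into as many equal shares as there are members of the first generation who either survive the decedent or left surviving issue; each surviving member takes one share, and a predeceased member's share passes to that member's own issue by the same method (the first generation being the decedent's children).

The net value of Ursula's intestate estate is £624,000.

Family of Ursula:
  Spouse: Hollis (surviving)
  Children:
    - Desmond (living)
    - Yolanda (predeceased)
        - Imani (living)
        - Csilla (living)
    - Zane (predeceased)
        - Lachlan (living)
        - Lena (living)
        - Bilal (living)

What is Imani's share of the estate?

The spouse counts as an additional share at the children's level, so there are 4 primary shares of £156,000. Hollis takes one such share (£156,000).
The children's combined portion (£468,000) is divided into 3 shares of £156,000: Desmond takes £156,000; Yolanda's £156,000 share passes to Yolanda's issue; Zane's £156,000 share passes to Zane's issue.
Yolanda's share (£156,000) is divided into 2 shares of £78,000: Imani and Csilla each take £78,000.
Zane's share (£156,000) is divided into 3 shares of £52,000: Lachlan, Lena, and Bilal each take £52,000.

Imani receives £78,000.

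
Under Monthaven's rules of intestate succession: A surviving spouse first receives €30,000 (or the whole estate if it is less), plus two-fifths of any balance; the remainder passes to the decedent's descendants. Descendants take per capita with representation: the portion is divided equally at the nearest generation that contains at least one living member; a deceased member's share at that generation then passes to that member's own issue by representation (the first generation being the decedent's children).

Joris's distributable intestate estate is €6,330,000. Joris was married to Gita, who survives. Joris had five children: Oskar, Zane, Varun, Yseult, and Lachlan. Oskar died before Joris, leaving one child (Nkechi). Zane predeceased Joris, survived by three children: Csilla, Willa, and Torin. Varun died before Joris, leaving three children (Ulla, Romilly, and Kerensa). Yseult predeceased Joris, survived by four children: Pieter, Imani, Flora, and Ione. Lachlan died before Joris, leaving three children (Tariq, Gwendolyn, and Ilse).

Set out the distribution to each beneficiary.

Gita first takes €30,000, leaving a balance of €6,300,000. Gita then takes two-fifths of the balance (€2,520,000), for a total of €2,550,000. The remaining €3,780,000 passes to the descendants.
No child survives, so the initial division is made at the grandchildren's generation.
The descendants' portion (€3,780,000) is divided into 14 shares of €270,000: Nkechi, Csilla, Willa, Torin, Ulla, Romilly, Kerensa, Pieter, Imani, Flora, Ione, Tariq, Gwendolyn, and Ilse each take €270,000.

Gita: €2,550,000; Nkechi: €270,000; Csilla: €270,000; Willa: €270,000; Torin: €270,000; Ulla: €270,000; Romilly: €270,000; Kerensa: €270,000; Pieter: €270,000; Imani: €270,000; Flora: €270,000; Ione: €270,000; Tariq: €270,000; Gwendolyn: €270,000; Ilse: €270,000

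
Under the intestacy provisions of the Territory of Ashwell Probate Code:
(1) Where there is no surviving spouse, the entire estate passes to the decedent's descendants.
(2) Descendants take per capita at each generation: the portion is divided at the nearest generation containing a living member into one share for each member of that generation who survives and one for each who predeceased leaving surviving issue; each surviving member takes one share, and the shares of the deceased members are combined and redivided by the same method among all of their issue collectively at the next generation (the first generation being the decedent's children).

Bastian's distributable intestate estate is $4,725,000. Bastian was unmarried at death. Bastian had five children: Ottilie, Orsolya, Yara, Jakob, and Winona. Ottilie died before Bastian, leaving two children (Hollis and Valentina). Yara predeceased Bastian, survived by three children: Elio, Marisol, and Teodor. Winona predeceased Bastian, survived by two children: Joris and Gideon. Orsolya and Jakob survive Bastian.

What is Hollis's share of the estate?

Hollis receives $405,000.

The entire $4,725,000 passes to the descendants.
That amount ($4,725,000) is divided at the children's generation into 5 shares of $945,000. Orsolya and Jakob each take $945,000. The 3 shares of the deceased (Ottilie, Yara, and Winona) are combined into a pool of $2,835,000.
That pool ($2,835,000) is divided at the grandchildren's generation equally among Hollis, Valentina, Elio, Marisol, Teodor, Joris, and Gideon: $405,000 each.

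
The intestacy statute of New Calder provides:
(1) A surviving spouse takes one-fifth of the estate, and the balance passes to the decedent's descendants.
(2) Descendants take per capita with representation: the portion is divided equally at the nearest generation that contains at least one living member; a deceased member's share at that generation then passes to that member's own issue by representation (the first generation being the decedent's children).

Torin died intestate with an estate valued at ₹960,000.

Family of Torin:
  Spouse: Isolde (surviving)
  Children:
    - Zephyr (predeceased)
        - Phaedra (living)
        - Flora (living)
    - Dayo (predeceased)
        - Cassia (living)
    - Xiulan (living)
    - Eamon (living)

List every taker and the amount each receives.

Isolde takes one-fifth of ₹960,000 = ₹192,000. The remaining ₹768,000 passes to the descendants.
The descendants' portion (₹768,000) is divided into 4 shares of ₹192,000: Xiulan and Eamon each take ₹192,000; Zephyr's ₹192,000 share passes to Zephyr's issue; Dayo's ₹192,000 share passes to Dayo's issue.
Zephyr's share (₹192,000) is divided into 2 shares of ₹96,000: Phaedra and Flora each take ₹96,000.
Dayo's share (₹192,000) passes entirely to Cassia.

Isolde: ₹192,000; Phaedra: ₹96,000; Flora: ₹96,000; Cassia: ₹192,000; Xiulan: ₹192,000; Eamon: ₹192,000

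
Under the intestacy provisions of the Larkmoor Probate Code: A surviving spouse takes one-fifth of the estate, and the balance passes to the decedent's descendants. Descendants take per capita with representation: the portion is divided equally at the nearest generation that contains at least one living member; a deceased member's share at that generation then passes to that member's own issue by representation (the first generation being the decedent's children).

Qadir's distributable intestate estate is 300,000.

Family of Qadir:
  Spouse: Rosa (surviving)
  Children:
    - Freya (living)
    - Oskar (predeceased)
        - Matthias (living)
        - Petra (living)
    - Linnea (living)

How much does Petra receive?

Rosa takes one-fifth of 300,000 = 60,000. The remaining 240,000 passes to the descendants.
The descendants' portion (240,000) is divided into 3 shares of 80,000: Freya and Linnea each take 80,000; Oskar's 80,000 share passes to Oskar's issue.
Oskar's share (80,000) is divided into 2 shares of 40,000: Matthias and Petra each take 40,000.

Petra receives 40,000.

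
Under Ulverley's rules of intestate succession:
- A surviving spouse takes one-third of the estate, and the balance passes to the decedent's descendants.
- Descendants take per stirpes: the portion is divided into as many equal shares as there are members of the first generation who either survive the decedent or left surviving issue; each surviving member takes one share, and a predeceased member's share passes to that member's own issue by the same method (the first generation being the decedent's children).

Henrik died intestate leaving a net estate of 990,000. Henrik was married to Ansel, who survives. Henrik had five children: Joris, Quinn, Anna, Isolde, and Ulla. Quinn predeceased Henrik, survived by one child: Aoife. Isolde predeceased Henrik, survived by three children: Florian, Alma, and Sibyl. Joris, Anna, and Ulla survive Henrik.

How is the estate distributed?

Ansel: 330,000; Joris: 132,000; Aoife: 132,000; Anna: 132,000; Florian: 44,000; Alma: 44,000; Sibyl: 44,000; Ulla: 132,000

Ansel takes one-third of 990,000 = 330,000. The remaining 660,000 passes to the descendants.
The descendants' portion (660,000) is divided into 5 shares of 132,000: Joris, Anna, and Ulla each take 132,000; Quinn's 132,000 share passes to Quinn's issue; Isolde's 132,000 share passes to Isolde's issue.
Quinn's share (132,000) passes entirely to Aoife.
Isolde's share (132,000) is divided into 3 shares of 44,000: Florian, Alma, and Sibyl each take 44,000.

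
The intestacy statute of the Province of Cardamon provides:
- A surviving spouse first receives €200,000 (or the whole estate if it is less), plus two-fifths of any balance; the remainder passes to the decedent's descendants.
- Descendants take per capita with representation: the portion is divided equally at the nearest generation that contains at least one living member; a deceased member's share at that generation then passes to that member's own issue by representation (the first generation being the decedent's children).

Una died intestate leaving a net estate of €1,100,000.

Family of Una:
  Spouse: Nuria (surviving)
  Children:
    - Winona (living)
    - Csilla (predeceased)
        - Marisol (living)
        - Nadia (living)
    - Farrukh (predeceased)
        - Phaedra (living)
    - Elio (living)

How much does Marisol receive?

Marisol receives €67,500.

Nuria first takes €200,000, leaving a balance of €900,000. Nuria then takes two-fifths of the balance (€360,000), for a total of €560,000. The remaining €540,000 passes to the descendants.
The descendants' portion (€540,000) is divided into 4 shares of €135,000: Winona and Elio each take €135,000; Csilla's €135,000 share passes to Csilla's issue; Farrukh's €135,000 share passes to Farrukh's issue.
Csilla's share (€135,000) is divided into 2 shares of €67,500: Marisol and Nadia each take €67,500.
Farrukh's share (€135,000) passes entirely to Phaedra.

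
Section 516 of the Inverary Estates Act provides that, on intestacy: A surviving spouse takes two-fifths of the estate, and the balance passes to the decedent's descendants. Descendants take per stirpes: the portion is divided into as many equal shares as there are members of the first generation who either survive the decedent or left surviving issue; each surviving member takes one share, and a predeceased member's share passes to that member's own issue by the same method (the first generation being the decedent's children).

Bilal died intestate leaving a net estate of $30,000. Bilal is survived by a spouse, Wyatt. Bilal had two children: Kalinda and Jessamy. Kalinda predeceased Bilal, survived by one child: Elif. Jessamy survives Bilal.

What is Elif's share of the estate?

Elif receives $9,000.

Wyatt takes two-fifths of $30,000 = $12,000. The remaining $18,000 passes to the descendants.
The descendants' portion ($18,000) is divided into 2 shares of $9,000: Jessamy takes $9,000; Kalinda's $9,000 share passes to Kalinda's issue.
Kalinda's share ($9,000) passes entirely to Elif.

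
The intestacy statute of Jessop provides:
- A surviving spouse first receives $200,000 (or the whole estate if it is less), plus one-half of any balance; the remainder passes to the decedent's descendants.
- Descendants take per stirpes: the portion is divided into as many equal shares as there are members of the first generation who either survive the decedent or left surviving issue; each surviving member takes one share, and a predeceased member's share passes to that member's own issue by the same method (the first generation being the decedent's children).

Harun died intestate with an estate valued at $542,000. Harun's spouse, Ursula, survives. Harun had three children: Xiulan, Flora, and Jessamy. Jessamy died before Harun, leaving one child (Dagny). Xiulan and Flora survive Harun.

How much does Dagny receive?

Dagny receives $57,000.

Ursula first takes $200,000, leaving a balance of $342,000. Ursula then takes one-half of the balance ($171,000), for a total of $371,000. The remaining $171,000 passes to the descendants.
The descendants' portion ($171,000) is divided into 3 shares of $57,000: Xiulan and Flora each take $57,000; Jessamy's $57,000 share passes to Jessamy's issue.
Jessamy's share ($57,000) passes entirely to Dagny.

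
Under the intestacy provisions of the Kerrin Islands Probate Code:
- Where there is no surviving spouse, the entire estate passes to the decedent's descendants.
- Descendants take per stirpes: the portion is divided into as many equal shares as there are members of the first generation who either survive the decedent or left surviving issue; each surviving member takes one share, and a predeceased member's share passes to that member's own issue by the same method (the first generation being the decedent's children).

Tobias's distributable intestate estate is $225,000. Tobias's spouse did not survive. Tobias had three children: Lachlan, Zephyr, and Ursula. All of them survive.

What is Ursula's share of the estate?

Ursula receives $75,000.

The entire $225,000 passes to the descendants.
That amount ($225,000) is divided into 3 shares of $75,000: Lachlan, Zephyr, and Ursula each take $75,000.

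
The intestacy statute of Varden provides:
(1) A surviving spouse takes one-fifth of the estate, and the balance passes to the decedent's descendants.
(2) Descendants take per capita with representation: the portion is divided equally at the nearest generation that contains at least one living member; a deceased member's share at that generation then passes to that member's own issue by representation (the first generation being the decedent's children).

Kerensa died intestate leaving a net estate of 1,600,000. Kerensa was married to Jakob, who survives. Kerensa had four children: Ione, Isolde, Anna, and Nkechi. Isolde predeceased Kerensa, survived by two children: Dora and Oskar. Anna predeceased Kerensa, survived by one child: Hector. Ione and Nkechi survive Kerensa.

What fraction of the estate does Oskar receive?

Jakob takes one-fifth of 1,600,000 = 320,000. The remaining 1,280,000 passes to the descendants.
The descendants' portion (1,280,000) is divided into 4 shares of 320,000: Ione and Nkechi each take 320,000; Isolde's 320,000 share passes to Isolde's issue; Anna's 320,000 share passes to Anna's issue.
Isolde's share (320,000) is divided into 2 shares of 160,000: Dora and Oskar each take 160,000.
Anna's share (320,000) passes entirely to Hector.

Oskar receives 1/10 of the estate.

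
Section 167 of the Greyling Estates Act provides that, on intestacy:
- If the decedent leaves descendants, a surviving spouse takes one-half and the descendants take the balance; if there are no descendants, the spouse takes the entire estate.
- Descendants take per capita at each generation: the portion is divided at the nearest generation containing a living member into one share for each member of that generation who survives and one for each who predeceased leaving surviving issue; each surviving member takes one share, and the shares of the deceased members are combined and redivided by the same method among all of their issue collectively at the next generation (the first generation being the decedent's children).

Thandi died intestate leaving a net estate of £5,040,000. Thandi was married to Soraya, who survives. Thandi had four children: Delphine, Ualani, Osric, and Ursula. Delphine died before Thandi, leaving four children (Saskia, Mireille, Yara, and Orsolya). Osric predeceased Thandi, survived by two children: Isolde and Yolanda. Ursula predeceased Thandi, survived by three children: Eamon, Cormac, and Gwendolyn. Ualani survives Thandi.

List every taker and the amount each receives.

Soraya: £2,520,000; Saskia: £210,000; Mireille: £210,000; Yara: £210,000; Orsolya: £210,000; Ualani: £630,000; Isolde: £210,000; Yolanda: £210,000; Eamon: £210,000; Cormac: £210,000; Gwendolyn: £210,000

Soraya takes one-half of £5,040,000 = £2,520,000. The remaining £2,520,000 passes to the descendants.
The descendants' portion (£2,520,000) is divided at the children's generation into 4 shares of £630,000. Ualani takes £630,000. The 3 shares of the deceased (Delphine, Osric, and Ursula) are combined into a pool of £1,890,000.
That pool (£1,890,000) is divided at the grandchildren's generation equally among Saskia, Mireille, Yara, Orsolya, Isolde, Yolanda, Eamon, Cormac, and Gwendolyn: £210,000 each.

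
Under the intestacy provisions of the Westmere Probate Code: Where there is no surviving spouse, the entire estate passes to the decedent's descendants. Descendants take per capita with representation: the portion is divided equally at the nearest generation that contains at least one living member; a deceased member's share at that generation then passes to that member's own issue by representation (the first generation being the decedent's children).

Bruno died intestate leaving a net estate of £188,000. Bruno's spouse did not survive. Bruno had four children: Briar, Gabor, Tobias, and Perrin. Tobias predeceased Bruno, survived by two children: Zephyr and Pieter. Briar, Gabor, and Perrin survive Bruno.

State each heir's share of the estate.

Briar: £47,000; Gabor: £47,000; Zephyr: £23,500; Pieter: £23,500; Perrin: £47,000

The entire £188,000 passes to the descendants.
That amount (£188,000) is divided into 4 shares of £47,000: Briar, Gabor, and Perrin each take £47,000; Tobias's £47,000 share passes to Tobias's issue.
Tobias's share (£47,000) is divided into 2 shares of £23,500: Zephyr and Pieter each take £23,500.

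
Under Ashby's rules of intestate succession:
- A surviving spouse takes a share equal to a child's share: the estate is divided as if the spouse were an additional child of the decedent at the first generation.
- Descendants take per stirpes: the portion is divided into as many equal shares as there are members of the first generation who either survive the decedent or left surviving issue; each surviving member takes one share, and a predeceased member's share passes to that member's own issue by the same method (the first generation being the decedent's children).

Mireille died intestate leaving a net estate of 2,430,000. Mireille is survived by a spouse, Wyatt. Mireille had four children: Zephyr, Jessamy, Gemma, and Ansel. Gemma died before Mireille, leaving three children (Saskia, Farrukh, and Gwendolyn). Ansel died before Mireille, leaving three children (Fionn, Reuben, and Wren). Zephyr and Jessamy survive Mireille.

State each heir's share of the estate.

Wyatt: 486,000; Zephyr: 486,000; Jessamy: 486,000; Saskia: 162,000; Farrukh: 162,000; Gwendolyn: 162,000; Fionn: 162,000; Reuben: 162,000; Wren: 162,000

The spouse counts as an additional share at the children's level, so there are 5 primary shares of 486,000. Wyatt takes one such share (486,000).
The children's combined portion (1,944,000) is divided into 4 shares of 486,000: Zephyr and Jessamy each take 486,000; Gemma's 486,000 share passes to Gemma's issue; Ansel's 486,000 share passes to Ansel's issue.
Gemma's share (486,000) is divided into 3 shares of 162,000: Saskia, Farrukh, and Gwendolyn each take 162,000.
Ansel's share (486,000) is divided into 3 shares of 162,000: Fionn, Reuben, and Wren each take 162,000.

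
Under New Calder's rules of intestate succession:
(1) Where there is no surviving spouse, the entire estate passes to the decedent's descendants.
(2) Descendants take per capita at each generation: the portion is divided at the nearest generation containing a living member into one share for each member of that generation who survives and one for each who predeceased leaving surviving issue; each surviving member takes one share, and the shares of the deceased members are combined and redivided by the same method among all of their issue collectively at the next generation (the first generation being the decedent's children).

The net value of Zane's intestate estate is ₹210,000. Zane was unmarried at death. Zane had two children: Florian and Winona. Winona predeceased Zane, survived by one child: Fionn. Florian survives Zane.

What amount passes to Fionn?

The entire ₹210,000 passes to the descendants.
That amount (₹210,000) is divided at the children's generation into 2 shares of ₹105,000. Florian takes ₹105,000. The remaining share for the deceased Winona (₹105,000) is carried to the next generation.
That pool (₹105,000) passes entirely to Fionn, the sole taker at the grandchildren's generation.

Fionn receives ₹105,000.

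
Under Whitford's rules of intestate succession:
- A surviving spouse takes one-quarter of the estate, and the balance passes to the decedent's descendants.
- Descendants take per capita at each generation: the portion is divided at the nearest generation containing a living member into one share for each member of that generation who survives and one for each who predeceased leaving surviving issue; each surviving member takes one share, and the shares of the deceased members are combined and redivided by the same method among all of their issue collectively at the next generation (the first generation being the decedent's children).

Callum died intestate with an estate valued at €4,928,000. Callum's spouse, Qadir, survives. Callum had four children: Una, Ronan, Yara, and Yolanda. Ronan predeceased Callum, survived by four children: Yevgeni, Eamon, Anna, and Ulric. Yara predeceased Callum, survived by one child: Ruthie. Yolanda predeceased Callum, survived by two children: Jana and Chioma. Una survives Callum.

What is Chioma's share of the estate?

Qadir takes one-quarter of €4,928,000 = €1,232,000. The remaining €3,696,000 passes to the descendants.
The descendants' portion (€3,696,000) is divided at the children's generation into 4 shares of €924,000. Una takes €924,000. The 3 shares of the deceased (Ronan, Yara, and Yolanda) are combined into a pool of €2,772,000.
That pool (€2,772,000) is divided at the grandchildren's generation equally among Yevgeni, Eamon, Anna, Ulric, Ruthie, Jana, and Chioma: €396,000 each.

Chioma receives €396,000.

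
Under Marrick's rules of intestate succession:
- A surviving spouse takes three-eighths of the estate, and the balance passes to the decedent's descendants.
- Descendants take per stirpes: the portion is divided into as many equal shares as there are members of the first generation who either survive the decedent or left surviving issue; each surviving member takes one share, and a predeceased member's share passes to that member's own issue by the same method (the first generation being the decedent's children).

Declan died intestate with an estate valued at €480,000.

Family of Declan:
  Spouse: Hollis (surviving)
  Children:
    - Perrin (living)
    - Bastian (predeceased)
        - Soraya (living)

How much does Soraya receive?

Hollis takes three-eighths of €480,000 = €180,000. The remaining €300,000 passes to the descendants.
The descendants' portion (€300,000) is divided into 2 shares of €150,000: Perrin takes €150,000; Bastian's €150,000 share passes to Bastian's issue.
Bastian's share (€150,000) passes entirely to Soraya.

Soraya receives €150,000.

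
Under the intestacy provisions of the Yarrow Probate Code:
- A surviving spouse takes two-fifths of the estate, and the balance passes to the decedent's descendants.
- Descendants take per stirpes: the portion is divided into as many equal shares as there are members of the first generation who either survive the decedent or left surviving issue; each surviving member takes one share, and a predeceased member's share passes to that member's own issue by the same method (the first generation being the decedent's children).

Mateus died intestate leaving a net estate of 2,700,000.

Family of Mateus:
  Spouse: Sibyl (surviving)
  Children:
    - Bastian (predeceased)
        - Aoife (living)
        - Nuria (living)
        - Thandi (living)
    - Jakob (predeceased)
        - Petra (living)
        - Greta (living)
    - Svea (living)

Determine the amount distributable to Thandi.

Sibyl takes two-fifths of 2,700,000 = 1,080,000. The remaining 1,620,000 passes to the descendants.
The descendants' portion (1,620,000) is divided into 3 shares of 540,000: Svea takes 540,000; Bastian's 540,000 share passes to Bastian's issue; Jakob's 540,000 share passes to Jakob's issue.
Bastian's share (540,000) is divided into 3 shares of 180,000: Aoife, Nuria, and Thandi each take 180,000.
Jakob's share (540,000) is divided into 2 shares of 270,000: Petra and Greta each take 270,000.

Thandi receives 180,000.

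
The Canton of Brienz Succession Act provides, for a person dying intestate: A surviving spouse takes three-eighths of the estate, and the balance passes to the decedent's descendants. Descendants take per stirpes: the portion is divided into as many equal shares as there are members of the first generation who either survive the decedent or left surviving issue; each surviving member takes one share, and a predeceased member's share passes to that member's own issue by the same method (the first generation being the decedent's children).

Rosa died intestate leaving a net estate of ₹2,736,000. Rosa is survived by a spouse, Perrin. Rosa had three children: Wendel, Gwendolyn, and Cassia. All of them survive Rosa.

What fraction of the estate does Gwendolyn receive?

Perrin takes three-eighths of ₹2,736,000 = ₹1,026,000. The remaining ₹1,710,000 passes to the descendants.
The descendants' portion (₹1,710,000) is divided into 3 shares of ₹570,000: Wendel, Gwendolyn, and Cassia each take ₹570,000.

Gwendolyn receives 5/24 of the estate.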